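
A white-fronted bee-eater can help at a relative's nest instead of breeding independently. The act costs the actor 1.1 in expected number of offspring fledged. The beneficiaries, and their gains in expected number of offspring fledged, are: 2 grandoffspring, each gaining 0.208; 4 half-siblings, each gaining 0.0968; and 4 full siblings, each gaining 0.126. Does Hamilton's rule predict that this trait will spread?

Hamilton's rule: the trait is favored when the sum of r·B over every recipient exceeds the actor's cost C.
r to a grandoffspring = 1/4 (two parent–offspring links: r = (1/2)^2 = 1/4).
r to a half-sibling = 0.25 (half-sibs share one parent — one path of length 2: r = (1/2)^2 = 1/4).
r to a full sibling = 0.5 (full sibs share both parents — two paths of length 2: r = 2·(1/2)^2 = 1/2).
Summing one r·B term per recipient: 2·0.25·0.208 + 4·0.25·0.0968 + 4·0.5·0.126 = 0.4528.
0.4528 < 1.1: the indirect benefit is less than the cost.

No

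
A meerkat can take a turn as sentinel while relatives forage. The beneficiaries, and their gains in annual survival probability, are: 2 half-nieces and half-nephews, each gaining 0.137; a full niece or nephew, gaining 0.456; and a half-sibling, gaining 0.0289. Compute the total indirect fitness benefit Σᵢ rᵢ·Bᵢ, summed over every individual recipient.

0.155475

r to a half-niece or half-nephew = 1/8 (half-aunt/uncle↔niece/nephew: one path of length 3: r = (1/2)^3 = 1/8).
r to a full niece or nephew = 0.25 (full aunt/uncle↔niece/nephew: two paths of length 3 through the shared grandparent pair: r = 2·(1/2)^3 = 1/4).
r to a half-sibling = 0.25 (half-sibs share one parent — one path of length 2: r = (1/2)^2 = 1/4).
Summing one r·B term per recipient: 2·0.125·0.137 + 1·0.25·0.456 + 1·0.25·0.0289 = 0.155475.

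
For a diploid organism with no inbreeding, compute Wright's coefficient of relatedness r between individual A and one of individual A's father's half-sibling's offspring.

0.0625

Each parent–offspring link contributes a factor of 1/2, and independent paths through distinct common ancestors add.
Half first cousins share one grandparent — one path of length 4: r = (1/2)^4 = 1/16.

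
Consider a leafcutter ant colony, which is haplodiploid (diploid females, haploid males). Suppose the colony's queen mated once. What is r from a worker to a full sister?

Haplodiploid full sisters inherit their father's entire haploid genome identically (contributing 1/2) and on average half of their mother's contribution (1/2 · 1/2 = 1/4); r = 1/2 + 1/4 = 3/4.

0.75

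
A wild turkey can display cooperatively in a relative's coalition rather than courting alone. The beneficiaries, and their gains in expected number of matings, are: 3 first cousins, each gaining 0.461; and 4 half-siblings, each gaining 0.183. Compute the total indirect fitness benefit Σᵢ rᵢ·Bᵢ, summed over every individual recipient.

r to a first cousin = 0.125 (first cousins share one grandparent pair — two paths of length 4: r = 2·(1/2)^4 = 1/8).
r to a half-sibling = 1/4 (half-sibs share one parent — one path of length 2: r = (1/2)^2 = 1/4).
Summing one r·B term per recipient: 3·0.125·0.461 + 4·0.25·0.183 = 0.355875.

0.355875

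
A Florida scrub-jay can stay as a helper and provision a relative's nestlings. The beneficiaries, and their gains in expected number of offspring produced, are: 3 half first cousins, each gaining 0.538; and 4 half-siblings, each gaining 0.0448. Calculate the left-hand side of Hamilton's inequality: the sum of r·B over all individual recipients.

0.145675

r to a half first cousin = 1/16 (half first cousins share one grandparent — one path of length 4: r = (1/2)^4 = 1/16).
r to a half-sibling = 1/4 (half-sibs share one parent — one path of length 2: r = (1/2)^2 = 1/4).
Summing one r·B term per recipient: 3·0.0625·0.538 + 4·0.25·0.0448 = 0.145675.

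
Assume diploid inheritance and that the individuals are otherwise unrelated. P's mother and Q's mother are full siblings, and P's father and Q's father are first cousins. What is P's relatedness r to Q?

0.15625

Wright's path rule: contributions from independent ancestry routes add.
P and Q are related in two ways: first cousins through their mothers (r = 1/8) and second cousins through their fathers (r = 1/32).
r = 1/8 + 1/32 = 5/32 = 0.15625.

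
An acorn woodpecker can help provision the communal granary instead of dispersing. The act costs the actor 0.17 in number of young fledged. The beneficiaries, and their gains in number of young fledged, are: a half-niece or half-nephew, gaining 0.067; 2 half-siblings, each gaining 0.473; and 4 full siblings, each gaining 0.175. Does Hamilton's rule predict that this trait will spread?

Yes

Hamilton's rule: the trait is favored when the sum of r·B over every recipient exceeds the actor's cost C.
r to a half-niece or half-nephew = 0.125 (half-aunt/uncle↔niece/nephew: one path of length 3: r = (1/2)^3 = 1/8).
r to a half-sibling = 1/4 (half-sibs share one parent — one path of length 2: r = (1/2)^2 = 1/4).
r to a full sibling = 1/2 (full sibs share both parents — two paths of length 2: r = 2·(1/2)^2 = 1/2).
Summing one r·B term per recipient: 1·0.125·0.067 + 2·0.25·0.473 + 4·0.5·0.175 = 0.594875.
0.594875 > 0.17: the indirect benefit exceeds the cost.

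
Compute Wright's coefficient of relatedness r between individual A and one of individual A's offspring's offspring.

Each parent–offspring link contributes a factor of 1/2, and independent paths through distinct common ancestors add.
Two parent–offspring links: r = (1/2)^2 = 1/4.

0.25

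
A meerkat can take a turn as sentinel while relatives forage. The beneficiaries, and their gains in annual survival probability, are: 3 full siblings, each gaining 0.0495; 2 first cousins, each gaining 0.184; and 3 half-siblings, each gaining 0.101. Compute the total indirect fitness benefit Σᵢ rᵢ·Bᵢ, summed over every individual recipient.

0.196

r to a full sibling = 1/2 (full sibs share both parents — two paths of length 2: r = 2·(1/2)^2 = 1/2).
r to a first cousin = 0.125 (first cousins share one grandparent pair — two paths of length 4: r = 2·(1/2)^4 = 1/8).
r to a half-sibling = 1/4 (half-sibs share one parent — one path of length 2: r = (1/2)^2 = 1/4).
Summing one r·B term per recipient: 3·0.5·0.0495 + 2·0.125·0.184 + 3·0.25·0.101 = 0.196.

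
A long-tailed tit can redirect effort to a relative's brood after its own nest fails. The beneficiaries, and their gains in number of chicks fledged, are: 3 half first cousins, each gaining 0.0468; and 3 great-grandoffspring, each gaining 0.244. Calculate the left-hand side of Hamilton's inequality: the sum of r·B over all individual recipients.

0.100275

r to a half first cousin = 0.0625 (half first cousins share one grandparent — one path of length 4: r = (1/2)^4 = 1/16).
r to a great-grandoffspring = 0.125 (three parent–offspring links: r = (1/2)^3 = 1/8).
Summing one r·B term per recipient: 3·0.0625·0.0468 + 3·0.125·0.244 = 0.100275.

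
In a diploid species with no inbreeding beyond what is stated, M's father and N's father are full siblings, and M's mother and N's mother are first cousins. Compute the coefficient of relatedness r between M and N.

0.15625

With two independent routes of shared ancestry, r is the sum of the two contributions.
M and N are related in two ways: first cousins through their fathers (r = 1/8) and second cousins through their mothers (r = 1/32).
r = 1/8 + 1/32 = 5/32 = 0.15625.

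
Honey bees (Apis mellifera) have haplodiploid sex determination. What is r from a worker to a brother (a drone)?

Her haploid brother carries none of their father's genes and a random half of their mother's genome; that half matches the maternal half of her own genome with probability 1/2: r = 1/2 · 1/2 = 1/4.

0.25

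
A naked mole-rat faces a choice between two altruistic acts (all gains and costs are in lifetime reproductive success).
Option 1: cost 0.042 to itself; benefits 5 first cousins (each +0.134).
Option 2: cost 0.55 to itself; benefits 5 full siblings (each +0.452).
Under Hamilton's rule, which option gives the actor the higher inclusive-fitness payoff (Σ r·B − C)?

Option 2

Option 1: r to a first cousin = 0.125.
Option 1: Σ r·B − C = (5·0.125·0.134) − 0.042 = 0.04175.
Option 2: r to a full sibling = 0.5.
Option 2: Σ r·B − C = (5·0.5·0.452) − 0.55 = 0.58.
Option 2 has the higher net inclusive-fitness payoff.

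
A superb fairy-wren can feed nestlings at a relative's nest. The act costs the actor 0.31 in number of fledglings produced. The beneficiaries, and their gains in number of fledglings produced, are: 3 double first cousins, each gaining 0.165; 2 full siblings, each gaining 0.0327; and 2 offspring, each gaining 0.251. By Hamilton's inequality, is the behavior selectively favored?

Hamilton's rule: the trait is favored when the sum of r·B over every recipient exceeds the actor's cost C.
r to a double first cousin = 1/4 (double first cousins share both grandparent pairs — four paths of length 4: r = 4·(1/2)^4 = 1/4).
r to a full sibling = 1/2 (full sibs share both parents — two paths of length 2: r = 2·(1/2)^2 = 1/2).
r to an offspring = 1/2 (one parent–offspring link: r = (1/2)^1 = 1/2).
Summing one r·B term per recipient: 3·0.25·0.165 + 2·0.5·0.0327 + 2·0.5·0.251 = 0.40745.
0.40745 > 0.31: the indirect benefit exceeds the cost.

Yes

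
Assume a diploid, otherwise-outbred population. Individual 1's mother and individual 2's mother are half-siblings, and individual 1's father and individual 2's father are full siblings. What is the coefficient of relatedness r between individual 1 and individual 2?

0.1875

Relatedness sums over independent paths through distinct common ancestors.
Individual 1 and individual 2 are related in two ways: half first cousins through their mothers (r = 1/16) and first cousins through their fathers (r = 1/8).
r = 1/16 + 1/8 = 0.1875.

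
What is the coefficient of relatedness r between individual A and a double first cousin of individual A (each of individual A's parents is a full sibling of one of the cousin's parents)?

Each parent–offspring link contributes a factor of 1/2, and independent paths through distinct common ancestors add.
Double first cousins share both grandparent pairs — four paths of length 4: r = 4·(1/2)^4 = 1/4.

0.25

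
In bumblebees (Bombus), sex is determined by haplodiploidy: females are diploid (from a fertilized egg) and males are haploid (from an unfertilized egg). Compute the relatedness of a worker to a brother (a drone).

Her haploid brother carries none of their father's genes and a random half of their mother's genome; that half matches the maternal half of her own genome with probability 1/2: r = 1/2 · 1/2 = 1/4.

0.25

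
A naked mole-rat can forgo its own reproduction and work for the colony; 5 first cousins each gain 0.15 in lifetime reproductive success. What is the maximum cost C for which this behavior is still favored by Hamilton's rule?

r to a first cousin = 1/8 (first cousins share one grandparent pair — two paths of length 4: r = 2·(1/2)^4 = 1/8).
Hamilton's rule: n·r·B > C, so the trait is favored while C < n·r·B = 5·0.125·0.15 = 0.09375.

0.09375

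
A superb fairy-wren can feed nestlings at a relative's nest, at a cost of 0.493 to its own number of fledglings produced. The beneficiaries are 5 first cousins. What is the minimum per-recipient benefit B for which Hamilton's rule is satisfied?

r to a first cousin = 1/8 (first cousins share one grandparent pair — two paths of length 4: r = 2·(1/2)^4 = 1/8).
Hamilton's rule with n recipients of equal r: n·r·B > C, so B > C/(n·r) = 0.493/(5·0.125) = 0.7888.

0.7888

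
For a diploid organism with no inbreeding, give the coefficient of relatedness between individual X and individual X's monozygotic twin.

1

Each parent–offspring link contributes a factor of 1/2, and independent paths through distinct common ancestors add.
Monozygotic twins share every allele identical by descent: r = 1.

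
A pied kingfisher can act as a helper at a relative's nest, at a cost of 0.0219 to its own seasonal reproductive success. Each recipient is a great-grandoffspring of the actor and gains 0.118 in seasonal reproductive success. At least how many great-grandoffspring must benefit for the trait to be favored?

2

r to a great-grandoffspring = 0.125 (three parent–offspring links: r = (1/2)^3 = 1/8).
Hamilton's rule: n·r·B > C  ⇒  n > C/(r·B) = 0.0219/(0.125·0.118) = 1.485.
The smallest integer exceeding 1.485 is 2.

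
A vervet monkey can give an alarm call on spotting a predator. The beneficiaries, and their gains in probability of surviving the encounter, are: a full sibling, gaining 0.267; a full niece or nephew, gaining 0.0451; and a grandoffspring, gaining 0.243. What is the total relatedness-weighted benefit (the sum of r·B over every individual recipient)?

0.205525

r to a full sibling = 0.5 (full sibs share both parents — two paths of length 2: r = 2·(1/2)^2 = 1/2).
r to a full niece or nephew = 1/4 (full aunt/uncle↔niece/nephew: two paths of length 3 through the shared grandparent pair: r = 2·(1/2)^3 = 1/4).
r to a grandoffspring = 1/4 (two parent–offspring links: r = (1/2)^2 = 1/4).
Summing one r·B term per recipient: 1·0.5·0.267 + 1·0.25·0.0451 + 1·0.25·0.243 = 0.205525.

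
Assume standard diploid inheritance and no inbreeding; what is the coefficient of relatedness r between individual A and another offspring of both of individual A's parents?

0.5

Each parent–offspring link contributes a factor of 1/2, and independent paths through distinct common ancestors add.
Full sibs share both parents — two paths of length 2: r = 2·(1/2)^2 = 1/2.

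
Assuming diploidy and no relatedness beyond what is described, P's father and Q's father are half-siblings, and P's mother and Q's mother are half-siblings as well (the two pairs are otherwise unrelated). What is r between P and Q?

0.125

With two independent routes of shared ancestry, r is the sum of the two contributions.
P and Q are related in two ways: half first cousins through their fathers (r = 1/16) and half first cousins through their mothers (r = 1/16).
r = 1/16 + 1/16 = 0.125.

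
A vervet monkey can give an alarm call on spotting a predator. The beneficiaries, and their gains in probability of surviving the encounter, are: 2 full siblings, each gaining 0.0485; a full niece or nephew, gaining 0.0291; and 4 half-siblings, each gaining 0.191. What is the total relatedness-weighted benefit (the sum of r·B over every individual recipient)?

0.246775

r to a full sibling = 1/2 (full sibs share both parents — two paths of length 2: r = 2·(1/2)^2 = 1/2).
r to a full niece or nephew = 0.25 (full aunt/uncle↔niece/nephew: two paths of length 3 through the shared grandparent pair: r = 2·(1/2)^3 = 1/4).
r to a half-sibling = 0.25 (half-sibs share one parent — one path of length 2: r = (1/2)^2 = 1/4).
Summing one r·B term per recipient: 2·0.5·0.0485 + 1·0.25·0.0291 + 4·0.25·0.191 = 0.246775.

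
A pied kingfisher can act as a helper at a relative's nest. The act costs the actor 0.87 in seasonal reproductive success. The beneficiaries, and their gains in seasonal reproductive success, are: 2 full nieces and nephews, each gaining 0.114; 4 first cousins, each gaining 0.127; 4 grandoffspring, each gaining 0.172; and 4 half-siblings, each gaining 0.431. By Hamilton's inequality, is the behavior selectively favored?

Hamilton's rule: the trait is favored when the sum of r·B over every recipient exceeds the actor's cost C.
r to a full niece or nephew = 1/4 (full aunt/uncle↔niece/nephew: two paths of length 3 through the shared grandparent pair: r = 2·(1/2)^3 = 1/4).
r to a first cousin = 0.125 (first cousins share one grandparent pair — two paths of length 4: r = 2·(1/2)^4 = 1/8).
r to a grandoffspring = 0.25 (two parent–offspring links: r = (1/2)^2 = 1/4).
r to a half-sibling = 0.25 (half-sibs share one parent — one path of length 2: r = (1/2)^2 = 1/4).
Summing one r·B term per recipient: 2·0.25·0.114 + 4·0.125·0.127 + 4·0.25·0.172 + 4·0.25·0.431 = 0.7235.
0.7235 < 0.87: the indirect benefit is less than the cost.

No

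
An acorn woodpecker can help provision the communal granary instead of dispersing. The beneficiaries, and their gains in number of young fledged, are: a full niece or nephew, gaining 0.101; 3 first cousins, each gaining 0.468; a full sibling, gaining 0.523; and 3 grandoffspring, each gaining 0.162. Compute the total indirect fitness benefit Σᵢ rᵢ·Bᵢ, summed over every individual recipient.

0.58375

r to a full niece or nephew = 0.25 (full aunt/uncle↔niece/nephew: two paths of length 3 through the shared grandparent pair: r = 2·(1/2)^3 = 1/4).
r to a first cousin = 0.125 (first cousins share one grandparent pair — two paths of length 4: r = 2·(1/2)^4 = 1/8).
r to a full sibling = 0.5 (full sibs share both parents — two paths of length 2: r = 2·(1/2)^2 = 1/2).
r to a grandoffspring = 1/4 (two parent–offspring links: r = (1/2)^2 = 1/4).
Summing one r·B term per recipient: 1·0.25·0.101 + 3·0.125·0.468 + 1·0.5·0.523 + 3·0.25·0.162 = 0.58375.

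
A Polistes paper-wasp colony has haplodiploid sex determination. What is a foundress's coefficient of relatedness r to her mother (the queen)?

One meiotic link between diploid queen and diploid daughter: r = 1/2.

0.5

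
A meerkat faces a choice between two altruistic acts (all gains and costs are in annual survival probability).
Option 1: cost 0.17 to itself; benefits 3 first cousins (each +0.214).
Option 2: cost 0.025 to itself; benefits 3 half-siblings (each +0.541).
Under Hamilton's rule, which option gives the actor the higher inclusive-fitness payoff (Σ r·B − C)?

Option 2

Option 1: r to a first cousin = 0.125.
Option 1: Σ r·B − C = (3·0.125·0.214) − 0.17 = -0.08975.
Option 2: r to a half-sibling = 0.25.
Option 2: Σ r·B − C = (3·0.25·0.541) − 0.025 = 0.38075.
Option 2 has the higher net inclusive-fitness payoff.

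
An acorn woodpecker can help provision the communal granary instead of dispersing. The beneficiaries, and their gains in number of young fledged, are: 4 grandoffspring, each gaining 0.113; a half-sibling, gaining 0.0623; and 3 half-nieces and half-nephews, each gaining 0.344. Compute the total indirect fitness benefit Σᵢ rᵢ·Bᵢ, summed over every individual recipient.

0.257575

r to a grandoffspring = 0.25 (two parent–offspring links: r = (1/2)^2 = 1/4).
r to a half-sibling = 0.25 (half-sibs share one parent — one path of length 2: r = (1/2)^2 = 1/4).
r to a half-niece or half-nephew = 1/8 (half-aunt/uncle↔niece/nephew: one path of length 3: r = (1/2)^3 = 1/8).
Summing one r·B term per recipient: 4·0.25·0.113 + 1·0.25·0.0623 + 3·0.125·0.344 = 0.257575.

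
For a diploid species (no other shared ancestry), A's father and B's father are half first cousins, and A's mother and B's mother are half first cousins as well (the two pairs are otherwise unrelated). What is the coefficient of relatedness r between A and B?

0.03125

Independent pedigree routes through distinct common ancestors add.
A and B are related in two ways: half second cousins through their fathers (r = 1/64) and half second cousins through their mothers (r = 1/64).
r = 1/64 + 1/64 = 0.03125.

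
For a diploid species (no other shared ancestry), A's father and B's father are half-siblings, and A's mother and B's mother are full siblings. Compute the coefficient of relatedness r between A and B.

Wright's path rule: contributions from independent ancestry routes add.
A and B are related in two ways: half first cousins through their fathers (r = 1/16) and first cousins through their mothers (r = 1/8).
r = 1/16 + 1/8 = 3/16 = 0.1875.

0.1875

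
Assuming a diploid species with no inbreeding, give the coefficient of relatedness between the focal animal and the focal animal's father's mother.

0.25

Each parent–offspring link contributes a factor of 1/2, and independent paths through distinct common ancestors add.
Two parent–offspring links: r = (1/2)^2 = 1/4.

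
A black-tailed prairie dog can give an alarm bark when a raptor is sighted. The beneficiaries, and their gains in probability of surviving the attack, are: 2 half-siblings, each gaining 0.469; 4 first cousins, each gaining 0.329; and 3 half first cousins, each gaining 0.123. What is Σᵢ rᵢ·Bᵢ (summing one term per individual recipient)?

0.4220625

r to a half-sibling = 1/4 (half-sibs share one parent — one path of length 2: r = (1/2)^2 = 1/4).
r to a first cousin = 1/8 (first cousins share one grandparent pair — two paths of length 4: r = 2·(1/2)^4 = 1/8).
r to a half first cousin = 0.0625 (half first cousins share one grandparent — one path of length 4: r = (1/2)^4 = 1/16).
Summing one r·B term per recipient: 2·0.25·0.469 + 4·0.125·0.329 + 3·0.0625·0.123 = 0.4220625.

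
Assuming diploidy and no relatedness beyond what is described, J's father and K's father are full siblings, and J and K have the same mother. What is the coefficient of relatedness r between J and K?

Wright's path rule: contributions from independent ancestry routes add.
J and K are related in two ways: first cousins through their fathers (r = 1/8) and half-sibs through their shared mother (r = 1/4).
r = 1/8 + 1/4 = 3/8 = 0.375.

0.375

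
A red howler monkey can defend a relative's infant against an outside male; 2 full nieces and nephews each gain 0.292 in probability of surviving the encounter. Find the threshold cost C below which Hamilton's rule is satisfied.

r to a full niece or nephew = 1/4 (full aunt/uncle↔niece/nephew: two paths of length 3 through the shared grandparent pair: r = 2·(1/2)^3 = 1/4).
Hamilton's rule: n·r·B > C, so the trait is favored while C < n·r·B = 2·0.25·0.292 = 0.146.

0.146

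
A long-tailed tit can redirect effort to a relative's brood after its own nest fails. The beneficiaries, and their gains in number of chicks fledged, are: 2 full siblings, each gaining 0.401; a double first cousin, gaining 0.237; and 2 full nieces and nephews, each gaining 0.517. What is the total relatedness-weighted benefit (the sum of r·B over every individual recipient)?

r to a full sibling = 1/2 (full sibs share both parents — two paths of length 2: r = 2·(1/2)^2 = 1/2).
r to a double first cousin = 0.25 (double first cousins share both grandparent pairs — four paths of length 4: r = 4·(1/2)^4 = 1/4).
r to a full niece or nephew = 0.25 (full aunt/uncle↔niece/nephew: two paths of length 3 through the shared grandparent pair: r = 2·(1/2)^3 = 1/4).
Summing one r·B term per recipient: 2·0.5·0.401 + 1·0.25·0.237 + 2·0.25·0.517 = 0.71875.

0.71875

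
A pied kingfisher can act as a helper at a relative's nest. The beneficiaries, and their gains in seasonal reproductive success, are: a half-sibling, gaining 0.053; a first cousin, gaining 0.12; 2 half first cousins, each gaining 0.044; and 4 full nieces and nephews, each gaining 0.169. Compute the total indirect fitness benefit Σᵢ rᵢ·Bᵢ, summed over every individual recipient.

r to a half-sibling = 1/4 (half-sibs share one parent — one path of length 2: r = (1/2)^2 = 1/4).
r to a first cousin = 0.125 (first cousins share one grandparent pair — two paths of length 4: r = 2·(1/2)^4 = 1/8).
r to a half first cousin = 1/16 (half first cousins share one grandparent — one path of length 4: r = (1/2)^4 = 1/16).
r to a full niece or nephew = 0.25 (full aunt/uncle↔niece/nephew: two paths of length 3 through the shared grandparent pair: r = 2·(1/2)^3 = 1/4).
Summing one r·B term per recipient: 1·0.25·0.053 + 1·0.125·0.12 + 2·0.0625·0.044 + 4·0.25·0.169 = 0.20275.

0.20275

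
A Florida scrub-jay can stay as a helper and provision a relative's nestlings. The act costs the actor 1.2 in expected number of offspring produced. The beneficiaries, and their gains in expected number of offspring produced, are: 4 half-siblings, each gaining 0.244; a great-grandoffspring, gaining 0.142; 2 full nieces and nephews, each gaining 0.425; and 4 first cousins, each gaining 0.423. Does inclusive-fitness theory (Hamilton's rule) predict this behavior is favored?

No

Hamilton's rule: the trait is favored when the sum of r·B over every recipient exceeds the actor's cost C.
r to a half-sibling = 0.25 (half-sibs share one parent — one path of length 2: r = (1/2)^2 = 1/4).
r to a great-grandoffspring = 1/8 (three parent–offspring links: r = (1/2)^3 = 1/8).
r to a full niece or nephew = 0.25 (full aunt/uncle↔niece/nephew: two paths of length 3 through the shared grandparent pair: r = 2·(1/2)^3 = 1/4).
r to a first cousin = 0.125 (first cousins share one grandparent pair — two paths of length 4: r = 2·(1/2)^4 = 1/8).
Summing one r·B term per recipient: 4·0.25·0.244 + 1·0.125·0.142 + 2·0.25·0.425 + 4·0.125·0.423 = 0.68575.
0.68575 < 1.2: the indirect benefit is less than the cost.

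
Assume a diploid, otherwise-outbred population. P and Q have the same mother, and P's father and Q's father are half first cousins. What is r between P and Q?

0.265625

Relatedness sums over independent paths through distinct common ancestors.
P and Q are related in two ways: half-sibs through their shared mother (r = 1/4) and half second cousins through their fathers (r = 1/64).
r = 1/4 + 1/64 = 0.265625.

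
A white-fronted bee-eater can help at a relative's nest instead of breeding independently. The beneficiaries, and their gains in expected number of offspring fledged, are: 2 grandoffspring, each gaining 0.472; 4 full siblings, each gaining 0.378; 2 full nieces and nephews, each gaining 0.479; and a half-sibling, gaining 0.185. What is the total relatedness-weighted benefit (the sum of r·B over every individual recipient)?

r to a grandoffspring = 1/4 (two parent–offspring links: r = (1/2)^2 = 1/4).
r to a full sibling = 0.5 (full sibs share both parents — two paths of length 2: r = 2·(1/2)^2 = 1/2).
r to a full niece or nephew = 1/4 (full aunt/uncle↔niece/nephew: two paths of length 3 through the shared grandparent pair: r = 2·(1/2)^3 = 1/4).
r to a half-sibling = 0.25 (half-sibs share one parent — one path of length 2: r = (1/2)^2 = 1/4).
Summing one r·B term per recipient: 2·0.25·0.472 + 4·0.5·0.378 + 2·0.25·0.479 + 1·0.25·0.185 = 1.27775.

1.27775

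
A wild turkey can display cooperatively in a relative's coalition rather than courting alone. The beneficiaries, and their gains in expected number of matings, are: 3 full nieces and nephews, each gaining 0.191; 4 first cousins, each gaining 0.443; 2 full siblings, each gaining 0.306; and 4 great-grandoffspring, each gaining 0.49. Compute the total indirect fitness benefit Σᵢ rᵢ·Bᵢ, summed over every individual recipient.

0.91575

r to a full niece or nephew = 1/4 (full aunt/uncle↔niece/nephew: two paths of length 3 through the shared grandparent pair: r = 2·(1/2)^3 = 1/4).
r to a first cousin = 1/8 (first cousins share one grandparent pair — two paths of length 4: r = 2·(1/2)^4 = 1/8).
r to a full sibling = 0.5 (full sibs share both parents — two paths of length 2: r = 2·(1/2)^2 = 1/2).
r to a great-grandoffspring = 0.125 (three parent–offspring links: r = (1/2)^3 = 1/8).
Summing one r·B term per recipient: 3·0.25·0.191 + 4·0.125·0.443 + 2·0.5·0.306 + 4·0.125·0.49 = 0.91575.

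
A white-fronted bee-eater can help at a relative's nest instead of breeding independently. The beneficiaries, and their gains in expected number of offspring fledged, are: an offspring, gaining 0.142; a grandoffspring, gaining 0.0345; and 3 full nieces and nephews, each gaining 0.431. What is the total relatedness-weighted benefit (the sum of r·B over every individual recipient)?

0.402875

r to an offspring = 0.5 (one parent–offspring link: r = (1/2)^1 = 1/2).
r to a grandoffspring = 0.25 (two parent–offspring links: r = (1/2)^2 = 1/4).
r to a full niece or nephew = 0.25 (full aunt/uncle↔niece/nephew: two paths of length 3 through the shared grandparent pair: r = 2·(1/2)^3 = 1/4).
Summing one r·B term per recipient: 1·0.5·0.142 + 1·0.25·0.0345 + 3·0.25·0.431 = 0.402875.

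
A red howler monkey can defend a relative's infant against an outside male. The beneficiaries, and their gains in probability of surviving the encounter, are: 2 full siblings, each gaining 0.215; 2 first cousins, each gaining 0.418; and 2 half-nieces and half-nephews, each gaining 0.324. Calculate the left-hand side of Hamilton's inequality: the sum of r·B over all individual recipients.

r to a full sibling = 1/2 (full sibs share both parents — two paths of length 2: r = 2·(1/2)^2 = 1/2).
r to a first cousin = 0.125 (first cousins share one grandparent pair — two paths of length 4: r = 2·(1/2)^4 = 1/8).
r to a half-niece or half-nephew = 1/8 (half-aunt/uncle↔niece/nephew: one path of length 3: r = (1/2)^3 = 1/8).
Summing one r·B term per recipient: 2·0.5·0.215 + 2·0.125·0.418 + 2·0.125·0.324 = 0.4005.

0.4005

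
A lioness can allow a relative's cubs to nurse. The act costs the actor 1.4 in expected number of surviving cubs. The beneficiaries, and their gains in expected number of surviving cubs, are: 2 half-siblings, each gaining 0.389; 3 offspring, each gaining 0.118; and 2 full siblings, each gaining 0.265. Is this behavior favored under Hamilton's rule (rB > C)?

Hamilton's rule: the trait is favored when the sum of r·B over every recipient exceeds the actor's cost C.
r to a half-sibling = 0.25 (half-sibs share one parent — one path of length 2: r = (1/2)^2 = 1/4).
r to an offspring = 0.5 (one parent–offspring link: r = (1/2)^1 = 1/2).
r to a full sibling = 1/2 (full sibs share both parents — two paths of length 2: r = 2·(1/2)^2 = 1/2).
Summing one r·B term per recipient: 2·0.25·0.389 + 3·0.5·0.118 + 2·0.5·0.265 = 0.6365.
0.6365 < 1.4: the indirect benefit is less than the cost.

No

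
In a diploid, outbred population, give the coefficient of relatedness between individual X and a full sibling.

Each parent–offspring link contributes a factor of 1/2, and independent paths through distinct common ancestors add.
Full sibs share both parents — two paths of length 2: r = 2·(1/2)^2 = 1/2.

0.5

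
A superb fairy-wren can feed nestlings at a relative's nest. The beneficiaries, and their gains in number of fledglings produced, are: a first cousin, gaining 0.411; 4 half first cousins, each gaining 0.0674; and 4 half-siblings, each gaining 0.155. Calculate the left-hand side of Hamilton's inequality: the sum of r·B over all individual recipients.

0.223225

r to a first cousin = 0.125 (first cousins share one grandparent pair — two paths of length 4: r = 2·(1/2)^4 = 1/8).
r to a half first cousin = 0.0625 (half first cousins share one grandparent — one path of length 4: r = (1/2)^4 = 1/16).
r to a half-sibling = 1/4 (half-sibs share one parent — one path of length 2: r = (1/2)^2 = 1/4).
Summing one r·B term per recipient: 1·0.125·0.411 + 4·0.0625·0.0674 + 4·0.25·0.155 = 0.223225.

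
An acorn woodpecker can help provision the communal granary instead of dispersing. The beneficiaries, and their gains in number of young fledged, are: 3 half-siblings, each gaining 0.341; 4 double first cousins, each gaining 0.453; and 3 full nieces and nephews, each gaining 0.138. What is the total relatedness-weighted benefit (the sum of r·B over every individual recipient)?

r to a half-sibling = 1/4 (half-sibs share one parent — one path of length 2: r = (1/2)^2 = 1/4).
r to a double first cousin = 1/4 (double first cousins share both grandparent pairs — four paths of length 4: r = 4·(1/2)^4 = 1/4).
r to a full niece or nephew = 0.25 (full aunt/uncle↔niece/nephew: two paths of length 3 through the shared grandparent pair: r = 2·(1/2)^3 = 1/4).
Summing one r·B term per recipient: 3·0.25·0.341 + 4·0.25·0.453 + 3·0.25·0.138 = 0.81225.

0.81225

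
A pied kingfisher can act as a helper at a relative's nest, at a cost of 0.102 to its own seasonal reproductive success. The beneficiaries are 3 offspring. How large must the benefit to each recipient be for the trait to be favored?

0.068

r to an offspring = 1/2 (one parent–offspring link: r = (1/2)^1 = 1/2).
Hamilton's rule with n recipients of equal r: n·r·B > C, so B > C/(n·r) = 0.102/(3·0.5) = 0.068.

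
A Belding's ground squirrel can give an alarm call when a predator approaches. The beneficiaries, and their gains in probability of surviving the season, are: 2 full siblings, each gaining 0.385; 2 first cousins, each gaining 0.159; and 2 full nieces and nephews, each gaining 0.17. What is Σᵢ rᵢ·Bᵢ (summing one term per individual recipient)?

r to a full sibling = 0.5 (full sibs share both parents — two paths of length 2: r = 2·(1/2)^2 = 1/2).
r to a first cousin = 0.125 (first cousins share one grandparent pair — two paths of length 4: r = 2·(1/2)^4 = 1/8).
r to a full niece or nephew = 0.25 (full aunt/uncle↔niece/nephew: two paths of length 3 through the shared grandparent pair: r = 2·(1/2)^3 = 1/4).
Summing one r·B term per recipient: 2·0.5·0.385 + 2·0.125·0.159 + 2·0.25·0.17 = 0.50975.

0.50975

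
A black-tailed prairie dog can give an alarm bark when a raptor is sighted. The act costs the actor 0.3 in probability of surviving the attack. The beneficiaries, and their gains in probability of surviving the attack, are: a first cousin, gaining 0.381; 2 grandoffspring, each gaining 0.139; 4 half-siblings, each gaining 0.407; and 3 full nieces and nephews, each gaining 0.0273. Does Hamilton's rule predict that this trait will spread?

Hamilton's rule: the trait is favored when the sum of r·B over every recipient exceeds the actor's cost C.
r to a first cousin = 1/8 (first cousins share one grandparent pair — two paths of length 4: r = 2·(1/2)^4 = 1/8).
r to a grandoffspring = 1/4 (two parent–offspring links: r = (1/2)^2 = 1/4).
r to a half-sibling = 1/4 (half-sibs share one parent — one path of length 2: r = (1/2)^2 = 1/4).
r to a full niece or nephew = 1/4 (full aunt/uncle↔niece/nephew: two paths of length 3 through the shared grandparent pair: r = 2·(1/2)^3 = 1/4).
Summing one r·B term per recipient: 1·0.125·0.381 + 2·0.25·0.139 + 4·0.25·0.407 + 3·0.25·0.0273 = 0.5446.
0.5446 > 0.3: the indirect benefit exceeds the cost.

Yes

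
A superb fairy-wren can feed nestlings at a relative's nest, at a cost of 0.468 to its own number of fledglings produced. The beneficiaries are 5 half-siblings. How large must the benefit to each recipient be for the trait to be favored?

0.3744

r to a half-sibling = 0.25 (half-sibs share one parent — one path of length 2: r = (1/2)^2 = 1/4).
Hamilton's rule with n recipients of equal r: n·r·B > C, so B > C/(n·r) = 0.468/(5·0.25) = 0.3744.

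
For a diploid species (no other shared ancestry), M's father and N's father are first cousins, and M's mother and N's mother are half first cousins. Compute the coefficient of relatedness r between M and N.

With two independent routes of shared ancestry, r is the sum of the two contributions.
M and N are related in two ways: second cousins through their fathers (r = 1/32) and half second cousins through their mothers (r = 1/64).
r = 1/32 + 1/64 = 0.046875.

0.046875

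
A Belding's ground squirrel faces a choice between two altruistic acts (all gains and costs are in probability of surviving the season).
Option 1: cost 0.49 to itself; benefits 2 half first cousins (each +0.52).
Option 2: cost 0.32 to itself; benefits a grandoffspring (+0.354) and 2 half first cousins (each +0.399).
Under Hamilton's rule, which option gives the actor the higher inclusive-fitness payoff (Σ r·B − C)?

Option 1: r to a half first cousin = 0.0625.
Option 1: Σ r·B − C = (2·0.0625·0.52) − 0.49 = -0.425.
Option 2: r to a grandoffspring = 0.25.
Option 2: r to a half first cousin = 0.0625.
Option 2: Σ r·B − C = (1·0.25·0.354 + 2·0.0625·0.399) − 0.32 = -0.181625.
Option 2 has the higher net inclusive-fitness payoff.

Option 2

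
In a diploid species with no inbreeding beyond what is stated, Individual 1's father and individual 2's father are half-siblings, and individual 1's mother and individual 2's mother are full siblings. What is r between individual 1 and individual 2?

Relatedness sums over independent paths through distinct common ancestors.
Individual 1 and individual 2 are related in two ways: half first cousins through their fathers (r = 1/16) and first cousins through their mothers (r = 1/8).
r = 1/16 + 1/8 = 3/16 = 0.1875.

0.1875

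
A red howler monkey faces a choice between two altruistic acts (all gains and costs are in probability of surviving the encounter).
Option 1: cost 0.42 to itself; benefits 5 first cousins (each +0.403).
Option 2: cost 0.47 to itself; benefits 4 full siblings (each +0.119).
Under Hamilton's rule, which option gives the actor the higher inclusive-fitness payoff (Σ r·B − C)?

Option 1

Option 1: r to a first cousin = 0.125.
Option 1: Σ r·B − C = (5·0.125·0.403) − 0.42 = -0.168125.
Option 2: r to a full sibling = 0.5.
Option 2: Σ r·B − C = (4·0.5·0.119) − 0.47 = -0.232.
Option 1 has the higher net inclusive-fitness payoff.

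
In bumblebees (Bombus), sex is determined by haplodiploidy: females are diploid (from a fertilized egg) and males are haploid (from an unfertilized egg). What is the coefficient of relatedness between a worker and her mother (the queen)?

0.5

One meiotic link between diploid queen and diploid daughter: r = 1/2.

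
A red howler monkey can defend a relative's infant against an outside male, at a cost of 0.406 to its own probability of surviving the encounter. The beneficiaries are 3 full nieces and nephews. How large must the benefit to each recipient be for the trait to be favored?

r to a full niece or nephew = 0.25 (full aunt/uncle↔niece/nephew: two paths of length 3 through the shared grandparent pair: r = 2·(1/2)^3 = 1/4).
Hamilton's rule with n recipients of equal r: n·r·B > C, so B > C/(n·r) = 0.406/(3·0.25) = 0.5413.

0.5413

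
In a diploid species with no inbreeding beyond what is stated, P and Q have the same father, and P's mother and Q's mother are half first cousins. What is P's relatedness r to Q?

With two independent routes of shared ancestry, r is the sum of the two contributions.
P and Q are related in two ways: half-sibs through their shared father (r = 1/4) and half second cousins through their mothers (r = 1/64).
r = 1/4 + 1/64 = 17/64 = 0.265625.

0.265625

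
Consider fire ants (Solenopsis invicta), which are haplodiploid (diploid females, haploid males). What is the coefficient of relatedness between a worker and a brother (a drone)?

Her haploid brother carries none of their father's genes and a random half of their mother's genome; that half matches the maternal half of her own genome with probability 1/2: r = 1/2 · 1/2 = 1/4.

0.25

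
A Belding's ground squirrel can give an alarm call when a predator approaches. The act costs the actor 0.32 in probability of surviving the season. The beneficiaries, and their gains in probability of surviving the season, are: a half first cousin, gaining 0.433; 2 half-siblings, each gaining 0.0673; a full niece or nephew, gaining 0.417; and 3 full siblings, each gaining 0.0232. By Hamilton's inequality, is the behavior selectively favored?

Hamilton's rule: the trait is favored when the sum of r·B over every recipient exceeds the actor's cost C.
r to a half first cousin = 1/16 (half first cousins share one grandparent — one path of length 4: r = (1/2)^4 = 1/16).
r to a half-sibling = 0.25 (half-sibs share one parent — one path of length 2: r = (1/2)^2 = 1/4).
r to a full niece or nephew = 0.25 (full aunt/uncle↔niece/nephew: two paths of length 3 through the shared grandparent pair: r = 2·(1/2)^3 = 1/4).
r to a full sibling = 1/2 (full sibs share both parents — two paths of length 2: r = 2·(1/2)^2 = 1/2).
Summing one r·B term per recipient: 1·0.0625·0.433 + 2·0.25·0.0673 + 1·0.25·0.417 + 3·0.5·0.0232 = 0.1997625.
0.1997625 < 0.32: the indirect benefit is less than the cost.

No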